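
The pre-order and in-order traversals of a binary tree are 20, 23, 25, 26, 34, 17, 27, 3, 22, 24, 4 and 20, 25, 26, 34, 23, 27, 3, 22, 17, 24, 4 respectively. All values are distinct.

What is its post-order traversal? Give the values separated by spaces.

The first element of pre-order is the root; it splits in-order into left and right subtrees.
Root 20: left subtree has 0 nodes { }, right has 10 {25, 26, 34, 23, 27, 3, 22, 17, 24, 4}.
  Root 23: left subtree has 3 nodes {25, 26, 34}, right has 6 {27, 3, 22, 17, 24, 4}.
    Root 25: left subtree has 0 nodes { }, right has 2 {26, 34}.
      Root 26: left subtree has 0 nodes { }, right has 1 {34}.
    Root 17: left subtree has 3 nodes {27, 3, 22}, right has 2 {24, 4}.
      Root 27: left subtree has 0 nodes { }, right has 2 {3, 22}.
        Root 3: left subtree has 0 nodes { }, right has 1 {22}.
      Root 24: left subtree has 0 nodes { }, right has 1 {4}.

34 26 25 22 3 27 4 24 17 23 20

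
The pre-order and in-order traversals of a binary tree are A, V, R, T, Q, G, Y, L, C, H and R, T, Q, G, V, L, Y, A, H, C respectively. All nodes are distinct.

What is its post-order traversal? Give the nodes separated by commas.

G, Q, T, R, L, Y, V, H, C, A

The first element of pre-order is the root; it splits in-order into left and right subtrees.
Root A: left subtree has 7 nodes {R, T, Q, G, V, L, Y}, right has 2 {H, C}.
  Root V: left subtree has 4 nodes {R, T, Q, G}, right has 2 {L, Y}.
    Root R: left subtree has 0 nodes { }, right has 3 {T, Q, G}.
      Root T: left subtree has 0 nodes { }, right has 2 {Q, G}.
        Root Q: left subtree has 0 nodes { }, right has 1 {G}.
    Root Y: left subtree has 1 node {L}, right has 0 { }.
  Root C: left subtree has 1 node {H}, right has 0 { }.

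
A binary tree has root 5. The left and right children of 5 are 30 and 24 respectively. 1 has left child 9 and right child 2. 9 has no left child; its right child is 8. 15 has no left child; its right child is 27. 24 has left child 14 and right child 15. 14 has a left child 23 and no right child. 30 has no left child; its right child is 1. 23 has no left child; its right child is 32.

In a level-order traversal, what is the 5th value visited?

14

Level-order visits nodes level by level from the root, left to right within each level.
Level 0: 5
Level 1: 30, 24
Level 2: 1, 14, 15
Level 3: 9, 2, 23, 27
Level 4: 8, 32
Full level-order sequence: 5, 30, 24, 1, 14, 15, 9, 2, 23, 27, 8, 32.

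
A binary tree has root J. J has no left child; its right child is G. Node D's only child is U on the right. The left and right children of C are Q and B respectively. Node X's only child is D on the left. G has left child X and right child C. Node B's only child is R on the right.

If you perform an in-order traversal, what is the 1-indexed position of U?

3

In-order visits the left subtree, then the node, then the right subtree.
At J: no left child.
Visit J.
At J: go right to G.
  At G: go left to X.
    At X: go left to D.
      At D: no left child.
      Visit D.
      At D: go right to U.
        U is a leaf — visit U.
    Visit X.
    At X: no right child.
  Visit G.
  At G: go right to C.
    At C: go left to Q.
      Q is a leaf — visit Q.
    Visit C.
    At C: go right to B.
      At B: no left child.
      Visit B.
      At B: go right to R.
        R is a leaf — visit R.
Full in-order sequence: J, D, U, X, G, Q, C, B, R.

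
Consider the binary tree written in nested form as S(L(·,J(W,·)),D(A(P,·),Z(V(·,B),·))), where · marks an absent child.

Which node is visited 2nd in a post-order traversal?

J

Post-order visits the left subtree, then the right subtree, then the node.
At S: go left to L.
  At L: no left child.
  At L: go right to J.
    At J: go left to W.
      W is a leaf — visit W.
    At J: no right child.
    Visit J.
  Visit L.
At S: go right to D.
  At D: go left to A.
    At A: go left to P.
      P is a leaf — visit P.
    At A: no right child.
    Visit A.
  At D: go right to Z.
    At Z: go left to V.
      At V: no left child.
      At V: go right to B.
        B is a leaf — visit B.
      Visit V.
    At Z: no right child.
    Visit Z.
  Visit D.
Visit S.
Full post-order sequence: W, J, L, P, A, B, V, Z, D, S.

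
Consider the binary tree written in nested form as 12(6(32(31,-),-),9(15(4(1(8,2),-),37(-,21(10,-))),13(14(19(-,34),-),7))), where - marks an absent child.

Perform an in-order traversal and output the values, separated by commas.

In-order visits the left subtree, then the node, then the right subtree.
At 12: go left to 6.
  At 6: go left to 32.
    At 32: go left to 31.
      31 is a leaf — visit 31.
    Visit 32.
    At 32: no right child.
  Visit 6.
  At 6: no right child.
Visit 12.
At 12: go right to 9.
  At 9: go left to 15.
    At 15: go left to 4.
      At 4: go left to 1.
        At 1: go left to 8.
          8 is a leaf — visit 8.
        Visit 1.
        At 1: go right to 2.
          2 is a leaf — visit 2.
      Visit 4.
      At 4: no right child.
    Visit 15.
    At 15: go right to 37.
      At 37: no left child.
      Visit 37.
      At 37: go right to 21.
        At 21: go left to 10.
          10 is a leaf — visit 10.
        Visit 21.
        At 21: no right child.
  Visit 9.
  At 9: go right to 13.
    At 13: go left to 14.
      At 14: go left to 19.
        At 19: no left child.
        Visit 19.
        At 19: go right to 34.
          34 is a leaf — visit 34.
      Visit 14.
      At 14: no right child.
    Visit 13.
    At 13: go right to 7.
      7 is a leaf — visit 7.

31, 32, 6, 12, 8, 1, 2, 4, 15, 37, 10, 21, 9, 19, 34, 14, 13, 7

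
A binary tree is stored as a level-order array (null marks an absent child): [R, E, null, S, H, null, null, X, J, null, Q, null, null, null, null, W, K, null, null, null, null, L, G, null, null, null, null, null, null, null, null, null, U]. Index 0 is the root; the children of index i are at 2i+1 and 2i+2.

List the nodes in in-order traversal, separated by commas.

In-order visits the left subtree, then the node, then the right subtree.
At R: go left to E.
  At E: go left to S.
    At S: go left to X.
      At X: go left to W.
        At W: no left child.
        Visit W.
        At W: go right to U.
          U is a leaf — visit U.
      Visit X.
      At X: go right to K.
        K is a leaf — visit K.
    Visit S.
    At S: go right to J.
      J is a leaf — visit J.
  Visit E.
  At E: go right to H.
    At H: no left child.
    Visit H.
    At H: go right to Q.
      At Q: go left to L.
        L is a leaf — visit L.
      Visit Q.
      At Q: go right to G.
        G is a leaf — visit G.
Visit R.
At R: no right child.

W, U, X, K, S, J, E, H, L, Q, G, R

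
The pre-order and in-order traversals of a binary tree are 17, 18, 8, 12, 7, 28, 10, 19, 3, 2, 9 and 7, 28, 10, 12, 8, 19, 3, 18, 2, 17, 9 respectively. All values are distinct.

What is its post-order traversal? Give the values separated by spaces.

The first element of pre-order is the root; it splits in-order into left and right subtrees.
Root 17: left subtree has 9 nodes {7, 28, 10, 12, 8, 19, 3, 18, 2}, right has 1 {9}.
  Root 18: left subtree has 7 nodes {7, 28, 10, 12, 8, 19, 3}, right has 1 {2}.
    Root 8: left subtree has 4 nodes {7, 28, 10, 12}, right has 2 {19, 3}.
      Root 12: left subtree has 3 nodes {7, 28, 10}, right has 0 { }.
        Root 7: left subtree has 0 nodes { }, right has 2 {28, 10}.
          Root 28: left subtree has 0 nodes { }, right has 1 {10}.
      Root 19: left subtree has 0 nodes { }, right has 1 {3}.

10 28 7 12 3 19 8 2 18 9 17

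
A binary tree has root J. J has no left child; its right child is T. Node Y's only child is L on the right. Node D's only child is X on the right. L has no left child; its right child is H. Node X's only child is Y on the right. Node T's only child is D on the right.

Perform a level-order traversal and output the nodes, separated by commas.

J, T, D, X, Y, L, H

Level-order visits nodes level by level from the root, left to right within each level.
Level 0: J
Level 1: T
Level 2: D
Level 3: X
Level 4: Y
Level 5: L
Level 6: H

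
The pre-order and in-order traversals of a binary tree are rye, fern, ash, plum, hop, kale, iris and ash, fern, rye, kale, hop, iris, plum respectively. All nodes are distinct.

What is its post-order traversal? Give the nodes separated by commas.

ash, fern, kale, iris, hop, plum, rye

The first element of pre-order is the root; it splits in-order into left and right subtrees.
Root rye: left subtree has 2 nodes {ash, fern}, right has 4 {kale, hop, iris, plum}.
  Root fern: left subtree has 1 node {ash}, right has 0 { }.
  Root plum: left subtree has 3 nodes {kale, hop, iris}, right has 0 { }.
    Root hop: left subtree has 1 node {kale}, right has 1 {iris}.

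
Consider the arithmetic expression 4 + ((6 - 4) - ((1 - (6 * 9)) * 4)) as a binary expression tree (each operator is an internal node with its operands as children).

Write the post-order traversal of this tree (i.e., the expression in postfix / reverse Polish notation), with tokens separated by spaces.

4 6 4 - 1 6 9 * - 4 * - +

Post-order on an expression tree gives postfix notation: for each operator, emit left operand, right operand, then the operator.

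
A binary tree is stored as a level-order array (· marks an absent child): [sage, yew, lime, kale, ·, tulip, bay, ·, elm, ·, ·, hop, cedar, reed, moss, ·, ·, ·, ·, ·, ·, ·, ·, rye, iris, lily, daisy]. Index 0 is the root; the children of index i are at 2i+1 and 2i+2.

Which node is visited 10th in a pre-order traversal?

Pre-order visits the node, then its left subtree, then its right subtree.
Visit sage.
At sage: go left to yew.
  Visit yew.
  At yew: go left to kale.
    Visit kale.
    At kale: no left child.
    At kale: go right to elm.
      elm is a leaf — visit elm.
  At yew: no right child.
At sage: go right to lime.
  Visit lime.
  At lime: go left to tulip.
    Visit tulip.
    At tulip: go left to hop.
      Visit hop.
      At hop: go left to rye.
        rye is a leaf — visit rye.
      At hop: go right to iris.
        iris is a leaf — visit iris.
    At tulip: go right to cedar.
      Visit cedar.
      At cedar: go left to lily.
        lily is a leaf — visit lily.
      At cedar: go right to daisy.
        daisy is a leaf — visit daisy.
  At lime: go right to bay.
    Visit bay.
    At bay: go left to reed.
      reed is a leaf — visit reed.
    At bay: go right to moss.
      moss is a leaf — visit moss.
Full pre-order sequence: sage, yew, kale, elm, lime, tulip, hop, rye, iris, cedar, lily, daisy, bay, reed, moss.

cedar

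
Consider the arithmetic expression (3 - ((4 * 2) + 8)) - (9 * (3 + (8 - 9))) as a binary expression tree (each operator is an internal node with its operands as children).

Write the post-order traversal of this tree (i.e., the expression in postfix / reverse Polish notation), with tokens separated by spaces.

Post-order on an expression tree gives postfix notation: for each operator, emit left operand, right operand, then the operator.

3 4 2 * 8 + - 9 3 8 9 - + * -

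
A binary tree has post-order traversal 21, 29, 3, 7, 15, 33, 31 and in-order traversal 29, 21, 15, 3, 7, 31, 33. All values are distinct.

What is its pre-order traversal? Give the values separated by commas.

31, 15, 29, 21, 7, 3, 33

The last element of post-order is the root; it splits in-order into left and right subtrees.
Root 31: left subtree has 5 nodes {29, 21, 15, 3, 7}, right has 1 {33}.
  Root 15: left subtree has 2 nodes {29, 21}, right has 2 {3, 7}.
    Root 29: left subtree has 0 nodes { }, right has 1 {21}.
    Root 7: left subtree has 1 node {3}, right has 0 { }.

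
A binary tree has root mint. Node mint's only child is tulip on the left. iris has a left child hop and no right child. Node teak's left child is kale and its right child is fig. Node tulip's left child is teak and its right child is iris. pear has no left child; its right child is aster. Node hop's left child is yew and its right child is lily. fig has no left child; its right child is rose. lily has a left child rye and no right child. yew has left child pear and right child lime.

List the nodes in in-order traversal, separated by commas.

In-order visits the left subtree, then the node, then the right subtree.
At mint: go left to tulip.
  At tulip: go left to teak.
    At teak: go left to kale.
      kale is a leaf — visit kale.
    Visit teak.
    At teak: go right to fig.
      At fig: no left child.
      Visit fig.
      At fig: go right to rose.
        rose is a leaf — visit rose.
  Visit tulip.
  At tulip: go right to iris.
    At iris: go left to hop.
      At hop: go left to yew.
        At yew: go left to pear.
          At pear: no left child.
          Visit pear.
          At pear: go right to aster.
            aster is a leaf — visit aster.
        Visit yew.
        At yew: go right to lime.
          lime is a leaf — visit lime.
      Visit hop.
      At hop: go right to lily.
        At lily: go left to rye.
          rye is a leaf — visit rye.
        Visit lily.
        At lily: no right child.
    Visit iris.
    At iris: no right child.
Visit mint.
At mint: no right child.

kale, teak, fig, rose, tulip, pear, aster, yew, lime, hop, rye, lily, iris, mint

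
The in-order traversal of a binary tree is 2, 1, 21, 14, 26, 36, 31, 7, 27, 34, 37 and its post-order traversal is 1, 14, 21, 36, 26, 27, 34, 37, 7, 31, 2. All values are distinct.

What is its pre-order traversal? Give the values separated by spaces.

2 31 26 21 1 14 36 7 37 34 27

The last element of post-order is the root; it splits in-order into left and right subtrees.
Root 2: left subtree has 0 nodes { }, right has 10 {1, 21, 14, 26, 36, 31, 7, 27, 34, 37}.
  Root 31: left subtree has 5 nodes {1, 21, 14, 26, 36}, right has 4 {7, 27, 34, 37}.
    Root 26: left subtree has 3 nodes {1, 21, 14}, right has 1 {36}.
      Root 21: left subtree has 1 node {1}, right has 1 {14}.
    Root 7: left subtree has 0 nodes { }, right has 3 {27, 34, 37}.
      Root 37: left subtree has 2 nodes {27, 34}, right has 0 { }.
        Root 34: left subtree has 1 node {27}, right has 0 { }.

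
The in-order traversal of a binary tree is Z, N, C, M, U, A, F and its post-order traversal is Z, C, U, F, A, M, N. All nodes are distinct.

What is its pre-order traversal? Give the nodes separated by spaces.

N Z M C A U F

The last element of post-order is the root; it splits in-order into left and right subtrees.
Root N: left subtree has 1 node {Z}, right has 5 {C, M, U, A, F}.
  Root M: left subtree has 1 node {C}, right has 3 {U, A, F}.
    Root A: left subtree has 1 node {U}, right has 1 {F}.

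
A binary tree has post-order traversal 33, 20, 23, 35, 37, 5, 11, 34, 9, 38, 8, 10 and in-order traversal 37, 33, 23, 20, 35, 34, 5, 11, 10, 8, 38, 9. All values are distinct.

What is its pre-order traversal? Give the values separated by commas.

The last element of post-order is the root; it splits in-order into left and right subtrees.
Root 10: left subtree has 8 nodes {37, 33, 23, 20, 35, 34, 5, 11}, right has 3 {8, 38, 9}.
  Root 34: left subtree has 5 nodes {37, 33, 23, 20, 35}, right has 2 {5, 11}.
    Root 37: left subtree has 0 nodes { }, right has 4 {33, 23, 20, 35}.
      Root 35: left subtree has 3 nodes {33, 23, 20}, right has 0 { }.
        Root 23: left subtree has 1 node {33}, right has 1 {20}.
    Root 11: left subtree has 1 node {5}, right has 0 { }.
  Root 8: left subtree has 0 nodes { }, right has 2 {38, 9}.
    Root 38: left subtree has 0 nodes { }, right has 1 {9}.

10, 34, 37, 35, 23, 33, 20, 11, 5, 8, 38, 9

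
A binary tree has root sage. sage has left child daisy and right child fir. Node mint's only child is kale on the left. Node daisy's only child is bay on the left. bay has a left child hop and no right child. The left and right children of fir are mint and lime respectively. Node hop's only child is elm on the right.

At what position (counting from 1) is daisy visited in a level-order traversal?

2

Level-order visits nodes level by level from the root, left to right within each level.
Level 0: sage
Level 1: daisy, fir
Level 2: bay, mint, lime
Level 3: hop, kale
Level 4: elm
Full level-order sequence: sage, daisy, fir, bay, mint, lime, hop, kale, elm.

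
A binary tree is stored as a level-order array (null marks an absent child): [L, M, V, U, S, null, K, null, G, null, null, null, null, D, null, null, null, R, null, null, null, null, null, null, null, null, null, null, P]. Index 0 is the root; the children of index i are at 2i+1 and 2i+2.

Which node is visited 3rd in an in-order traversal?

G

In-order visits the left subtree, then the node, then the right subtree.
At L: go left to M.
  At M: go left to U.
    At U: no left child.
    Visit U.
    At U: go right to G.
      At G: go left to R.
        R is a leaf — visit R.
      Visit G.
      At G: no right child.
  Visit M.
  At M: go right to S.
    S is a leaf — visit S.
Visit L.
At L: go right to V.
  At V: no left child.
  Visit V.
  At V: go right to K.
    At K: go left to D.
      At D: no left child.
      Visit D.
      At D: go right to P.
        P is a leaf — visit P.
    Visit K.
    At K: no right child.
Full in-order sequence: U, R, G, M, S, L, V, D, P, K.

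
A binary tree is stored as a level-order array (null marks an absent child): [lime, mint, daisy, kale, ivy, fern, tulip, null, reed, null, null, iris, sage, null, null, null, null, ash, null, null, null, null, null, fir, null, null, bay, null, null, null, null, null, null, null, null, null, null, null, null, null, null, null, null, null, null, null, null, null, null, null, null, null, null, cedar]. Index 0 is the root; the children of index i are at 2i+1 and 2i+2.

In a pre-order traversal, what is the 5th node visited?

Pre-order visits the node, then its left subtree, then its right subtree.
Visit lime.
At lime: go left to mint.
  Visit mint.
  At mint: go left to kale.
    Visit kale.
    At kale: no left child.
    At kale: go right to reed.
      Visit reed.
      At reed: go left to ash.
        ash is a leaf — visit ash.
      At reed: no right child.
  At mint: go right to ivy.
    ivy is a leaf — visit ivy.
At lime: go right to daisy.
  Visit daisy.
  At daisy: go left to fern.
    Visit fern.
    At fern: go left to iris.
      Visit iris.
      At iris: go left to fir.
        fir is a leaf — visit fir.
      At iris: no right child.
    At fern: go right to sage.
      Visit sage.
      At sage: no left child.
      At sage: go right to bay.
        Visit bay.
        At bay: go left to cedar.
          cedar is a leaf — visit cedar.
        At bay: no right child.
  At daisy: go right to tulip.
    tulip is a leaf — visit tulip.
Full pre-order sequence: lime, mint, kale, reed, ash, ivy, daisy, fern, iris, fir, sage, bay, cedar, tulip.

ash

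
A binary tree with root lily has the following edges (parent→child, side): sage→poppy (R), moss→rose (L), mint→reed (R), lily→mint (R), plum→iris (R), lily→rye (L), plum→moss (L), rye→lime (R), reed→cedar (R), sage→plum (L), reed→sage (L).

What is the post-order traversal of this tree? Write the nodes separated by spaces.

lime rye rose moss iris plum poppy sage cedar reed mint lily

Post-order visits the left subtree, then the right subtree, then the node.
At lily: go left to rye.
  At rye: no left child.
  At rye: go right to lime.
    lime is a leaf — visit lime.
  Visit rye.
At lily: go right to mint.
  At mint: no left child.
  At mint: go right to reed.
    At reed: go left to sage.
      At sage: go left to plum.
        At plum: go left to moss.
          At moss: go left to rose.
            rose is a leaf — visit rose.
          At moss: no right child.
          Visit moss.
        At plum: go right to iris.
          iris is a leaf — visit iris.
        Visit plum.
      At sage: go right to poppy.
        poppy is a leaf — visit poppy.
      Visit sage.
    At reed: go right to cedar.
      cedar is a leaf — visit cedar.
    Visit reed.
  Visit mint.
Visit lily.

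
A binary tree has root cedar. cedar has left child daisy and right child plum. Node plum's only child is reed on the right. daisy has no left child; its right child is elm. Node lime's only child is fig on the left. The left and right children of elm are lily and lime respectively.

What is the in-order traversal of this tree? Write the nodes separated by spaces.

daisy lily elm fig lime cedar plum reed

In-order visits the left subtree, then the node, then the right subtree.
At cedar: go left to daisy.
  At daisy: no left child.
  Visit daisy.
  At daisy: go right to elm.
    At elm: go left to lily.
      lily is a leaf — visit lily.
    Visit elm.
    At elm: go right to lime.
      At lime: go left to fig.
        fig is a leaf — visit fig.
      Visit lime.
      At lime: no right child.
Visit cedar.
At cedar: go right to plum.
  At plum: no left child.
  Visit plum.
  At plum: go right to reed.
    reed is a leaf — visit reed.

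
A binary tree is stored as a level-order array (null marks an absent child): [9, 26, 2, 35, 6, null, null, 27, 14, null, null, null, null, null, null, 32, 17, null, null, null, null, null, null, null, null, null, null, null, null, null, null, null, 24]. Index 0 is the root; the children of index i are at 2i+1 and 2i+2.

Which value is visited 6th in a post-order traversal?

35

Post-order visits the left subtree, then the right subtree, then the node.
At 9: go left to 26.
  At 26: go left to 35.
    At 35: go left to 27.
      At 27: go left to 32.
        At 32: no left child.
        At 32: go right to 24.
          24 is a leaf — visit 24.
        Visit 32.
      At 27: go right to 17.
        17 is a leaf — visit 17.
      Visit 27.
    At 35: go right to 14.
      14 is a leaf — visit 14.
    Visit 35.
  At 26: go right to 6.
    6 is a leaf — visit 6.
  Visit 26.
At 9: go right to 2.
  2 is a leaf — visit 2.
Visit 9.
Full post-order sequence: 24, 32, 17, 27, 14, 35, 6, 26, 2, 9.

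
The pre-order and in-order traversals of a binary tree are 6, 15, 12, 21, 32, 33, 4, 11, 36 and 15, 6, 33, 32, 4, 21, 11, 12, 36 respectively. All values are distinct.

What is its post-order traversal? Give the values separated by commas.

15, 33, 4, 32, 11, 21, 36, 12, 6

The first element of pre-order is the root; it splits in-order into left and right subtrees.
Root 6: left subtree has 1 node {15}, right has 7 {33, 32, 4, 21, 11, 12, 36}.
  Root 12: left subtree has 5 nodes {33, 32, 4, 21, 11}, right has 1 {36}.
    Root 21: left subtree has 3 nodes {33, 32, 4}, right has 1 {11}.
      Root 32: left subtree has 1 node {33}, right has 1 {4}.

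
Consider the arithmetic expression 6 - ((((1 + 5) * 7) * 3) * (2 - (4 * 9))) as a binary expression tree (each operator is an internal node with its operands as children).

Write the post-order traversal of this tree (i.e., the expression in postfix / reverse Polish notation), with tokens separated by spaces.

Post-order on an expression tree gives postfix notation: for each operator, emit left operand, right operand, then the operator.

6 1 5 + 7 * 3 * 2 4 9 * - * -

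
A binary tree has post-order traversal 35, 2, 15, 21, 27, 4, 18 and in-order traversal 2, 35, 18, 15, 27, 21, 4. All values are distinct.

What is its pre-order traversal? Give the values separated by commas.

18, 2, 35, 4, 27, 15, 21

The last element of post-order is the root; it splits in-order into left and right subtrees.
Root 18: left subtree has 2 nodes {2, 35}, right has 4 {15, 27, 21, 4}.
  Root 2: left subtree has 0 nodes { }, right has 1 {35}.
  Root 4: left subtree has 3 nodes {15, 27, 21}, right has 0 { }.
    Root 27: left subtree has 1 node {15}, right has 1 {21}.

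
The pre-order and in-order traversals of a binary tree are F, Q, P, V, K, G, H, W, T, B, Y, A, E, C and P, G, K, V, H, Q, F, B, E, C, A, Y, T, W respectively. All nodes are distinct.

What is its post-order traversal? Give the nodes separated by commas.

The first element of pre-order is the root; it splits in-order into left and right subtrees.
Root F: left subtree has 6 nodes {P, G, K, V, H, Q}, right has 7 {B, E, C, A, Y, T, W}.
  Root Q: left subtree has 5 nodes {P, G, K, V, H}, right has 0 { }.
    Root P: left subtree has 0 nodes { }, right has 4 {G, K, V, H}.
      Root V: left subtree has 2 nodes {G, K}, right has 1 {H}.
        Root K: left subtree has 1 node {G}, right has 0 { }.
  Root W: left subtree has 6 nodes {B, E, C, A, Y, T}, right has 0 { }.
    Root T: left subtree has 5 nodes {B, E, C, A, Y}, right has 0 { }.
      Root B: left subtree has 0 nodes { }, right has 4 {E, C, A, Y}.
        Root Y: left subtree has 3 nodes {E, C, A}, right has 0 { }.
          Root A: left subtree has 2 nodes {E, C}, right has 0 { }.
            Root E: left subtree has 0 nodes { }, right has 1 {C}.

G, K, H, V, P, Q, C, E, A, Y, B, T, W, F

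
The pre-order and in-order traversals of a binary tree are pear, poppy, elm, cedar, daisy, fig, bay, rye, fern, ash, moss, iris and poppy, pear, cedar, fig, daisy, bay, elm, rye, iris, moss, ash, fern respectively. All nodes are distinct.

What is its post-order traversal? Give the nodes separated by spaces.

poppy fig bay daisy cedar iris moss ash fern rye elm pear

The first element of pre-order is the root; it splits in-order into left and right subtrees.
Root pear: left subtree has 1 node {poppy}, right has 10 {cedar, fig, daisy, bay, elm, rye, iris, moss, ash, fern}.
  Root elm: left subtree has 4 nodes {cedar, fig, daisy, bay}, right has 5 {rye, iris, moss, ash, fern}.
    Root cedar: left subtree has 0 nodes { }, right has 3 {fig, daisy, bay}.
      Root daisy: left subtree has 1 node {fig}, right has 1 {bay}.
    Root rye: left subtree has 0 nodes { }, right has 4 {iris, moss, ash, fern}.
      Root fern: left subtree has 3 nodes {iris, moss, ash}, right has 0 { }.
        Root ash: left subtree has 2 nodes {iris, moss}, right has 0 { }.
          Root moss: left subtree has 1 node {iris}, right has 0 { }.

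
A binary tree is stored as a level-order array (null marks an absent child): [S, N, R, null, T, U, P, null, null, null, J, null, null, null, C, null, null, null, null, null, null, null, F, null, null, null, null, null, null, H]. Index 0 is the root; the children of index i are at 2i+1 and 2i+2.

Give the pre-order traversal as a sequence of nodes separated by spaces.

Pre-order visits the node, then its left subtree, then its right subtree.
Visit S.
At S: go left to N.
  Visit N.
  At N: no left child.
  At N: go right to T.
    Visit T.
    At T: no left child.
    At T: go right to J.
      Visit J.
      At J: no left child.
      At J: go right to F.
        F is a leaf — visit F.
At S: go right to R.
  Visit R.
  At R: go left to U.
    U is a leaf — visit U.
  At R: go right to P.
    Visit P.
    At P: no left child.
    At P: go right to C.
      Visit C.
      At C: go left to H.
        H is a leaf — visit H.
      At C: no right child.

S N T J F R U P C H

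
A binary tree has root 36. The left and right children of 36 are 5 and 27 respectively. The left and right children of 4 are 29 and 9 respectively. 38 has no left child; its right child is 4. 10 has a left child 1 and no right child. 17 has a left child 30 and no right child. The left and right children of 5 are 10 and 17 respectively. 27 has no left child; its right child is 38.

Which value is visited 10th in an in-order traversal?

In-order visits the left subtree, then the node, then the right subtree.
At 36: go left to 5.
  At 5: go left to 10.
    At 10: go left to 1.
      1 is a leaf — visit 1.
    Visit 10.
    At 10: no right child.
  Visit 5.
  At 5: go right to 17.
    At 17: go left to 30.
      30 is a leaf — visit 30.
    Visit 17.
    At 17: no right child.
Visit 36.
At 36: go right to 27.
  At 27: no left child.
  Visit 27.
  At 27: go right to 38.
    At 38: no left child.
    Visit 38.
    At 38: go right to 4.
      At 4: go left to 29.
        29 is a leaf — visit 29.
      Visit 4.
      At 4: go right to 9.
        9 is a leaf — visit 9.
Full in-order sequence: 1, 10, 5, 30, 17, 36, 27, 38, 29, 4, 9.

4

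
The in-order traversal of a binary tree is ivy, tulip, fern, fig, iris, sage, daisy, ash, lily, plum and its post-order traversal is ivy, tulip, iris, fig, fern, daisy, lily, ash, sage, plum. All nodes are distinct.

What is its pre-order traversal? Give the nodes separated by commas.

The last element of post-order is the root; it splits in-order into left and right subtrees.
Root plum: left subtree has 9 nodes {ivy, tulip, fern, fig, iris, sage, daisy, ash, lily}, right has 0 { }.
  Root sage: left subtree has 5 nodes {ivy, tulip, fern, fig, iris}, right has 3 {daisy, ash, lily}.
    Root fern: left subtree has 2 nodes {ivy, tulip}, right has 2 {fig, iris}.
      Root tulip: left subtree has 1 node {ivy}, right has 0 { }.
      Root fig: left subtree has 0 nodes { }, right has 1 {iris}.
    Root ash: left subtree has 1 node {daisy}, right has 1 {lily}.

plum, sage, fern, tulip, ivy, fig, iris, ash, daisy, lily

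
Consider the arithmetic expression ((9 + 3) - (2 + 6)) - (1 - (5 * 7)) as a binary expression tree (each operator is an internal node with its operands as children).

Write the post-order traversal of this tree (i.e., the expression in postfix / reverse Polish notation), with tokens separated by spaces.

Post-order on an expression tree gives postfix notation: for each operator, emit left operand, right operand, then the operator.

9 3 + 2 6 + - 1 5 7 * - -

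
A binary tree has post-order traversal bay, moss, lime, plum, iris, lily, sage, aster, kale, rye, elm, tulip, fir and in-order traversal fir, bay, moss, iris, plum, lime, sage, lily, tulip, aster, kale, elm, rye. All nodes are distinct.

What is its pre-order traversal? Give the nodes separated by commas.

The last element of post-order is the root; it splits in-order into left and right subtrees.
Root fir: left subtree has 0 nodes { }, right has 12 {bay, moss, iris, plum, lime, sage, lily, tulip, aster, kale, elm, rye}.
  Root tulip: left subtree has 7 nodes {bay, moss, iris, plum, lime, sage, lily}, right has 4 {aster, kale, elm, rye}.
    Root sage: left subtree has 5 nodes {bay, moss, iris, plum, lime}, right has 1 {lily}.
      Root iris: left subtree has 2 nodes {bay, moss}, right has 2 {plum, lime}.
        Root moss: left subtree has 1 node {bay}, right has 0 { }.
        Root plum: left subtree has 0 nodes { }, right has 1 {lime}.
    Root elm: left subtree has 2 nodes {aster, kale}, right has 1 {rye}.
      Root kale: left subtree has 1 node {aster}, right has 0 { }.

fir, tulip, sage, iris, moss, bay, plum, lime, lily, elm, kale, aster, rye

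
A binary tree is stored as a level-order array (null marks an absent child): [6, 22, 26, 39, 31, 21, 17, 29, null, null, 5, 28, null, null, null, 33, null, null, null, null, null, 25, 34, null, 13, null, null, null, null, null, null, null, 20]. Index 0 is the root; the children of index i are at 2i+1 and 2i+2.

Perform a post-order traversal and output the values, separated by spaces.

Post-order visits the left subtree, then the right subtree, then the node.
At 6: go left to 22.
  At 22: go left to 39.
    At 39: go left to 29.
      At 29: go left to 33.
        At 33: no left child.
        At 33: go right to 20.
          20 is a leaf — visit 20.
        Visit 33.
      At 29: no right child.
      Visit 29.
    At 39: no right child.
    Visit 39.
  At 22: go right to 31.
    At 31: no left child.
    At 31: go right to 5.
      At 5: go left to 25.
        25 is a leaf — visit 25.
      At 5: go right to 34.
        34 is a leaf — visit 34.
      Visit 5.
    Visit 31.
  Visit 22.
At 6: go right to 26.
  At 26: go left to 21.
    At 21: go left to 28.
      At 28: no left child.
      At 28: go right to 13.
        13 is a leaf — visit 13.
      Visit 28.
    At 21: no right child.
    Visit 21.
  At 26: go right to 17.
    17 is a leaf — visit 17.
  Visit 26.
Visit 6.

20 33 29 39 25 34 5 31 22 13 28 21 17 26 6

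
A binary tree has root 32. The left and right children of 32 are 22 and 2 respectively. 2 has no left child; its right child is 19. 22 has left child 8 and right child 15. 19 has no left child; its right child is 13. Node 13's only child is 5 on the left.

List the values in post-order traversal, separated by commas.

Post-order visits the left subtree, then the right subtree, then the node.
At 32: go left to 22.
  At 22: go left to 8.
    8 is a leaf — visit 8.
  At 22: go right to 15.
    15 is a leaf — visit 15.
  Visit 22.
At 32: go right to 2.
  At 2: no left child.
  At 2: go right to 19.
    At 19: no left child.
    At 19: go right to 13.
      At 13: go left to 5.
        5 is a leaf — visit 5.
      At 13: no right child.
      Visit 13.
    Visit 19.
  Visit 2.
Visit 32.

8, 15, 22, 5, 13, 19, 2, 32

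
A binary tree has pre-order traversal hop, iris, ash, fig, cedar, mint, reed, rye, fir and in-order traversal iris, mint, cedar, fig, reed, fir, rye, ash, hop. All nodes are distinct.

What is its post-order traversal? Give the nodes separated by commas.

The first element of pre-order is the root; it splits in-order into left and right subtrees.
Root hop: left subtree has 8 nodes {iris, mint, cedar, fig, reed, fir, rye, ash}, right has 0 { }.
  Root iris: left subtree has 0 nodes { }, right has 7 {mint, cedar, fig, reed, fir, rye, ash}.
    Root ash: left subtree has 6 nodes {mint, cedar, fig, reed, fir, rye}, right has 0 { }.
      Root fig: left subtree has 2 nodes {mint, cedar}, right has 3 {reed, fir, rye}.
        Root cedar: left subtree has 1 node {mint}, right has 0 { }.
        Root reed: left subtree has 0 nodes { }, right has 2 {fir, rye}.
          Root rye: left subtree has 1 node {fir}, right has 0 { }.

mint, cedar, fir, rye, reed, fig, ash, iris, hop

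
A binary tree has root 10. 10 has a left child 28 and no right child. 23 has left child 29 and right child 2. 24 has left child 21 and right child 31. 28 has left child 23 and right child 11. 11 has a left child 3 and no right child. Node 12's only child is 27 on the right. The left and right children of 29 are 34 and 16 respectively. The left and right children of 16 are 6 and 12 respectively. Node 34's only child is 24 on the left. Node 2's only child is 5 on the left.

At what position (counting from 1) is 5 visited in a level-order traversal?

10

Level-order visits nodes level by level from the root, left to right within each level.
Level 0: 10
Level 1: 28
Level 2: 23, 11
Level 3: 29, 2, 3
Level 4: 34, 16, 5
Level 5: 24, 6, 12
Level 6: 21, 31, 27
Full level-order sequence: 10, 28, 23, 11, 29, 2, 3, 34, 16, 5, 24, 6, 12, 21, 31, 27.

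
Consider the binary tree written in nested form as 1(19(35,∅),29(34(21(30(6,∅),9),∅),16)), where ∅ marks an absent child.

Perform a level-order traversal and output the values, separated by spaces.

1 19 29 35 34 16 21 30 9 6

Level-order visits nodes level by level from the root, left to right within each level.
Level 0: 1
Level 1: 19, 29
Level 2: 35, 34, 16
Level 3: 21
Level 4: 30, 9
Level 5: 6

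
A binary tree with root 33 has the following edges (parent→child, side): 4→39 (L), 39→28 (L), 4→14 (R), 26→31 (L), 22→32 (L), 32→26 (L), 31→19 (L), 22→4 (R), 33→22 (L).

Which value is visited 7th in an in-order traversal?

39

In-order visits the left subtree, then the node, then the right subtree.
At 33: go left to 22.
  At 22: go left to 32.
    At 32: go left to 26.
      At 26: go left to 31.
        At 31: go left to 19.
          19 is a leaf — visit 19.
        Visit 31.
        At 31: no right child.
      Visit 26.
      At 26: no right child.
    Visit 32.
    At 32: no right child.
  Visit 22.
  At 22: go right to 4.
    At 4: go left to 39.
      At 39: go left to 28.
        28 is a leaf — visit 28.
      Visit 39.
      At 39: no right child.
    Visit 4.
    At 4: go right to 14.
      14 is a leaf — visit 14.
Visit 33.
At 33: no right child.
Full in-order sequence: 19, 31, 26, 32, 22, 28, 39, 4, 14, 33.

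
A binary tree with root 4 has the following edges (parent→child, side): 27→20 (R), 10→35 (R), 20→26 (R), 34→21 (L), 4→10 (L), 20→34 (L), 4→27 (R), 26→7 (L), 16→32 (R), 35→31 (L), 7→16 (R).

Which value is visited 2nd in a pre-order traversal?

Pre-order visits the node, then its left subtree, then its right subtree.
Visit 4.
At 4: go left to 10.
  Visit 10.
  At 10: no left child.
  At 10: go right to 35.
    Visit 35.
    At 35: go left to 31.
      31 is a leaf — visit 31.
    At 35: no right child.
At 4: go right to 27.
  Visit 27.
  At 27: no left child.
  At 27: go right to 20.
    Visit 20.
    At 20: go left to 34.
      Visit 34.
      At 34: go left to 21.
        21 is a leaf — visit 21.
      At 34: no right child.
    At 20: go right to 26.
      Visit 26.
      At 26: go left to 7.
        Visit 7.
        At 7: no left child.
        At 7: go right to 16.
          Visit 16.
          At 16: no left child.
          At 16: go right to 32.
            32 is a leaf — visit 32.
      At 26: no right child.
Full pre-order sequence: 4, 10, 35, 31, 27, 20, 34, 21, 26, 7, 16, 32.

10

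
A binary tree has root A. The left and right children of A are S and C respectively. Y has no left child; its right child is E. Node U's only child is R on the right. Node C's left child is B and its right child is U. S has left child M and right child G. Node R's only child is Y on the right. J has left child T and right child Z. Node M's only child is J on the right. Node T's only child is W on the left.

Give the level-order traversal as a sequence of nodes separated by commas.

Level-order visits nodes level by level from the root, left to right within each level.
Level 0: A
Level 1: S, C
Level 2: M, G, B, U
Level 3: J, R
Level 4: T, Z, Y
Level 5: W, E

A, S, C, M, G, B, U, J, R, T, Z, Y, W, E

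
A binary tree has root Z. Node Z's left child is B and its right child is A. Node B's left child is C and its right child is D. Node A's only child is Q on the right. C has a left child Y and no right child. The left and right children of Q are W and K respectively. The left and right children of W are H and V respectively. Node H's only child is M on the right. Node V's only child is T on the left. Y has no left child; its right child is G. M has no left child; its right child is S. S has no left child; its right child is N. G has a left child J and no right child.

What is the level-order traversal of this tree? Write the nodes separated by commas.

Level-order visits nodes level by level from the root, left to right within each level.
Level 0: Z
Level 1: B, A
Level 2: C, D, Q
Level 3: Y, W, K
Level 4: G, H, V
Level 5: J, M, T
Level 6: S
Level 7: N

Z, B, A, C, D, Q, Y, W, K, G, H, V, J, M, T, S, N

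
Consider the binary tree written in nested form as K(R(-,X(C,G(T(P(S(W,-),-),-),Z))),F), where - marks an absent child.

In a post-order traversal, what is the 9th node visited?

Post-order visits the left subtree, then the right subtree, then the node.
At K: go left to R.
  At R: no left child.
  At R: go right to X.
    At X: go left to C.
      C is a leaf — visit C.
    At X: go right to G.
      At G: go left to T.
        At T: go left to P.
          At P: go left to S.
            At S: go left to W.
              W is a leaf — visit W.
            At S: no right child.
            Visit S.
          At P: no right child.
          Visit P.
        At T: no right child.
        Visit T.
      At G: go right to Z.
        Z is a leaf — visit Z.
      Visit G.
    Visit X.
  Visit R.
At K: go right to F.
  F is a leaf — visit F.
Visit K.
Full post-order sequence: C, W, S, P, T, Z, G, X, R, F, K.

R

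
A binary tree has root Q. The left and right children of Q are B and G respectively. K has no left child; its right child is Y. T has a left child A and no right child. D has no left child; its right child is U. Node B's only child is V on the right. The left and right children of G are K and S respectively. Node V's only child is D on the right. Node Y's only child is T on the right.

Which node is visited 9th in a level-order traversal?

Level-order visits nodes level by level from the root, left to right within each level.
Level 0: Q
Level 1: B, G
Level 2: V, K, S
Level 3: D, Y
Level 4: U, T
Level 5: A
Full level-order sequence: Q, B, G, V, K, S, D, Y, U, T, A.

U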